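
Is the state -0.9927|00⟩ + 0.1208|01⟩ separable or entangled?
Separable

Writing the state as a|00⟩ + b|01⟩ + c|10⟩ + d|11⟩, it is a product state iff ad − bc = 0.
Here (a, b, c, d) = (-0.9927, 0.1208, 0, 0): ad − bc = (-0.9927)(0) − (0.1208)(0) = 0, so the state is separable.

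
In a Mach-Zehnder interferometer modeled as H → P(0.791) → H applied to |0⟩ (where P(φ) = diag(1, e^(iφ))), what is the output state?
(0.8516 + 0.3555i)|0⟩ + (0.1484 - 0.3555i)|1⟩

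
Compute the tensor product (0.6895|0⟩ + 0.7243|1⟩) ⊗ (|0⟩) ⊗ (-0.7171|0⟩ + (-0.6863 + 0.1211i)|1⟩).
-0.4944|000⟩ + (-0.4732 + 0.0835i)|001⟩ - 0.5194|100⟩ + (-0.4971 + 0.08771i)|101⟩

amp(|b₁b₂…⟩) = product of the factor amplitudes for bits b₁, b₂, …; only kets whose every factor amplitude is nonzero survive.
|000⟩: (0.6895)(1)(-0.7171) = -0.4944
|001⟩: (0.6895)(1)(-0.6863 + 0.1211i) = (-0.4732 + 0.0835i)
|100⟩: (0.7243)(1)(-0.7171) = -0.5194
|101⟩: (0.7243)(1)(-0.6863 + 0.1211i) = (-0.4971 + 0.08771i)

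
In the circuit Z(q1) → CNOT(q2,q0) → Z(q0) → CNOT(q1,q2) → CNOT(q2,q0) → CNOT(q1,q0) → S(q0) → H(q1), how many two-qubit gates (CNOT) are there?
4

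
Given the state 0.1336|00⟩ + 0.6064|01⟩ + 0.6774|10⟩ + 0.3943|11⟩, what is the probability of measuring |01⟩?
0.3677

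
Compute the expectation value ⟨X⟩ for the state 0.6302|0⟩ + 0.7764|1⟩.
0.9786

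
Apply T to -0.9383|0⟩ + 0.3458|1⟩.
-0.9383|0⟩ + (0.2445 + 0.2445i)|1⟩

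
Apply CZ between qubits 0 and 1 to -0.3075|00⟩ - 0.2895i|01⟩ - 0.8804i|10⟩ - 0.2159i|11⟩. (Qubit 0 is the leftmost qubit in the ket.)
-0.3075|00⟩ - 0.2895i|01⟩ - 0.8804i|10⟩ + 0.2159i|11⟩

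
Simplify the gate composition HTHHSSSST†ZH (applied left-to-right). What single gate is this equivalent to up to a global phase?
X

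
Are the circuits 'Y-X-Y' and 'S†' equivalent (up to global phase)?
No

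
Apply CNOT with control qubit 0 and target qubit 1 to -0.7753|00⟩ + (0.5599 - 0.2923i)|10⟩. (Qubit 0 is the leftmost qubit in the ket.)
-0.7753|00⟩ + (0.5599 - 0.2923i)|11⟩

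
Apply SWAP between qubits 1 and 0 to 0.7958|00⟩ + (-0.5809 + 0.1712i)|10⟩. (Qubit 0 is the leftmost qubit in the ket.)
0.7958|00⟩ + (-0.5809 + 0.1712i)|01⟩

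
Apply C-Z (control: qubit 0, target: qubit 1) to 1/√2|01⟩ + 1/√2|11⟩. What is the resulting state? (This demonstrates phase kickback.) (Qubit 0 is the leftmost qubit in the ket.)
1/√2|01⟩ - 1/√2|11⟩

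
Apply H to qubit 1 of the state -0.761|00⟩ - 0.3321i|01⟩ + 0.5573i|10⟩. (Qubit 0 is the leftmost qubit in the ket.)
(-0.5381 - 0.2348i)|00⟩ + (-0.5381 + 0.2348i)|01⟩ + 0.3941i|10⟩ + 0.3941i|11⟩

H on qubit 1 mixes each pair of kets that differ only in qubit 1: amplitudes (a, b) of (|…0…⟩, |…1…⟩) become ((a + b)/√2, (a − b)/√2). Kets absent from the input have amplitude 0.
(|00⟩, |01⟩): (a, b) = (-0.761, -0.3321i) → ((-0.5381 - 0.2348i), (-0.5381 + 0.2348i))
(|10⟩, |11⟩): (a, b) = (0.5573i, 0) → (0.3941i, 0.3941i)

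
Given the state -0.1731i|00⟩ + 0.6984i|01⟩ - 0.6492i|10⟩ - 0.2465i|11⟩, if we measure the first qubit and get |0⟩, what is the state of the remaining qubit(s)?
-0.2406i|0⟩ + 0.9706i|1⟩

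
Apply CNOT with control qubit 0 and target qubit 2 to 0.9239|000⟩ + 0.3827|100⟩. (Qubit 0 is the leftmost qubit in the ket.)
0.9239|000⟩ + 0.3827|101⟩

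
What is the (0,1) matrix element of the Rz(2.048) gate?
0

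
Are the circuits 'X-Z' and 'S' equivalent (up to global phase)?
No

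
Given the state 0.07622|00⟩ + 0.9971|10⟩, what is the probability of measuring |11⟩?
0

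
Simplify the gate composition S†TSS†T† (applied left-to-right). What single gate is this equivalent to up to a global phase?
S†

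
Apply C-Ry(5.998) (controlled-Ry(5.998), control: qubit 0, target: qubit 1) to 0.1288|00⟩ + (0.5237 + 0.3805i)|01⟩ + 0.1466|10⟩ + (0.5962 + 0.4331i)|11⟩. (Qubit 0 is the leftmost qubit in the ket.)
0.1288|00⟩ + (0.5237 + 0.3805i)|01⟩ + (-0.2298 - 0.06155i)|10⟩ + (-0.5693 - 0.4287i)|11⟩

C-Ry(5.998) leaves the control-|0⟩ kets |00⟩, |01⟩ unchanged and applies Ry(5.998) to qubit 1 on the control-|1⟩ pair (|10⟩, |11⟩).
Ry(5.998) = [[cos(θ/2), −sin(θ/2)], [sin(θ/2), cos(θ/2)]]; θ = 5.998, cos(θ/2) ≈ -0.989851, sin(θ/2) ≈ 0.14211.
With a = amp(|10⟩) = 0.1466 and b = amp(|11⟩) = (0.5962 + 0.4331i):
new amp(|10⟩) = (-0.989851)·a + (-0.14211)·b = (-0.2298 - 0.06155i)
new amp(|11⟩) = (0.14211)·a + (-0.989851)·b = (-0.5693 - 0.4287i)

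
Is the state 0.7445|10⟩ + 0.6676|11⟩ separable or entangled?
Separable

Writing the state as a|00⟩ + b|01⟩ + c|10⟩ + d|11⟩, it is a product state iff ad − bc = 0.
Here (a, b, c, d) = (0, 0, 0.7445, 0.6676): ad − bc = (0)(0.6676) − (0)(0.7445) = 0, so the state is separable.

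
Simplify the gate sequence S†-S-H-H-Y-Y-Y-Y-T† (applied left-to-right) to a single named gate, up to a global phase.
T†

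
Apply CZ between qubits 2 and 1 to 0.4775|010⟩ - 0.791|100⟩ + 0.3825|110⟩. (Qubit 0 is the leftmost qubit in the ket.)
0.4775|010⟩ - 0.791|100⟩ + 0.3825|110⟩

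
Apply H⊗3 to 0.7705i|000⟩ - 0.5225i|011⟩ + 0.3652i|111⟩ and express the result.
0.2168i|000⟩ + 0.328i|001⟩ + 0.328i|010⟩ + 0.2168i|011⟩ - 0.04144i|100⟩ + 0.5863i|101⟩ + 0.5863i|110⟩ - 0.04144i|111⟩

H⊗3 gives amp(|y⟩) = (1/2√2) Σ_x (−1)^(x·y) amp(|x⟩), where x·y is the number of positions in which both x and y have a 1.
|000⟩: (0.7705i - 0.5225i + 0.3652i)/(2√2) = 0.2168i
|001⟩: (0.7705i + 0.5225i - 0.3652i)/(2√2) = 0.328i
|010⟩: (0.7705i + 0.5225i - 0.3652i)/(2√2) = 0.328i
|011⟩: (0.7705i - 0.5225i + 0.3652i)/(2√2) = 0.2168i
|100⟩: (0.7705i - 0.5225i - 0.3652i)/(2√2) = -0.04144i
|101⟩: (0.7705i + 0.5225i + 0.3652i)/(2√2) = 0.5863i
|110⟩: (0.7705i + 0.5225i + 0.3652i)/(2√2) = 0.5863i
|111⟩: (0.7705i - 0.5225i - 0.3652i)/(2√2) = -0.04144i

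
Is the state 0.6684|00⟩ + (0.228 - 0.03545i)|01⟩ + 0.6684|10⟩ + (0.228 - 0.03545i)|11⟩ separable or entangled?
Separable

Writing the state as a|00⟩ + b|01⟩ + c|10⟩ + d|11⟩, it is a product state iff ad − bc = 0.
Here (a, b, c, d) = (0.6684, (0.228 - 0.03545i), 0.6684, (0.228 - 0.03545i)): ad − bc = (0.6684)(0.228 - 0.03545i) − (0.228 - 0.03545i)(0.6684) = 0, so the state is separable.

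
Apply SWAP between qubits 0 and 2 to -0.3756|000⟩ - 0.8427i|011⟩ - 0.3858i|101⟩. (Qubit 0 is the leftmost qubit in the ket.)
-0.3756|000⟩ - 0.3858i|101⟩ - 0.8427i|110⟩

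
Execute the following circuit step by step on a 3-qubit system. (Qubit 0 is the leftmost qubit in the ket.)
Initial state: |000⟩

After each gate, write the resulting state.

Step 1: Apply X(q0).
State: |100⟩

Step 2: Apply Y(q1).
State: i|110⟩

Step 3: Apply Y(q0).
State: |010⟩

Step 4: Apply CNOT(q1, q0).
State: |110⟩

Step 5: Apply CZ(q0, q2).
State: |110⟩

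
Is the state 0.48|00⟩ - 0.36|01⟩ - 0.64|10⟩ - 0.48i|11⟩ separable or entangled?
Entangled

Writing the state as a|00⟩ + b|01⟩ + c|10⟩ + d|11⟩, it is a product state iff ad − bc = 0.
Here (a, b, c, d) = (0.48, -0.36, -0.64, -0.48i): ad − bc = (0.48)(-0.48i) − (-0.36)(-0.64) = (-0.2304 - 0.2304i) ≠ 0, so the state is entangled.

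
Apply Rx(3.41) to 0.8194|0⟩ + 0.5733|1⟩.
(-0.1096 - 0.5681i)|0⟩ + (-0.07671 - 0.812i)|1⟩

Rx(3.41) = [[cos(θ/2), −i·sin(θ/2)], [−i·sin(θ/2), cos(θ/2)]]; θ = 3.41, cos(θ/2) ≈ -0.133801, sin(θ/2) ≈ 0.991008.
With a = amp(|0⟩) = 0.8194 and b = amp(|1⟩) = 0.5733:
new amp(|0⟩) = (-0.133801)·a + (-0.991008i)·b = (-0.1096 - 0.5681i)
new amp(|1⟩) = (-0.991008i)·a + (-0.133801)·b = (-0.07671 - 0.812i)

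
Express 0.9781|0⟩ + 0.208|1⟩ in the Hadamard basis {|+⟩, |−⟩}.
0.8387|+⟩ + 0.5445|−⟩

With |ψ⟩ = α|0⟩ + β|1⟩, the Hadamard-basis coefficients are ⟨+|ψ⟩ = (α + β)/√2 and ⟨−|ψ⟩ = (α − β)/√2.
Here α = 0.9781, β = 0.208: (α + β)/√2 = 0.8387, (α − β)/√2 = 0.5445.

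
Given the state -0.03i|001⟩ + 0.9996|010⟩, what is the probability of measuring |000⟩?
0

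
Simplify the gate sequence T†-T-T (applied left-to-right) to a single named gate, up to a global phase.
T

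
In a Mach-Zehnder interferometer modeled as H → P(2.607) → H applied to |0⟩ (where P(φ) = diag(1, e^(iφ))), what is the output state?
(0.06976 + 0.2547i)|0⟩ + (0.9302 - 0.2547i)|1⟩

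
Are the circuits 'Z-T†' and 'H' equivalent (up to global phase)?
No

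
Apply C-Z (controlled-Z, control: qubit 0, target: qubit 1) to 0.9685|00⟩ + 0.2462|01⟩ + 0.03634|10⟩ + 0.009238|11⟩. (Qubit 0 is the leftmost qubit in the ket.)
0.9685|00⟩ + 0.2462|01⟩ + 0.03634|10⟩ - 0.009238|11⟩

C-Z leaves the control-|0⟩ kets |00⟩, |01⟩ unchanged and applies Z to qubit 1 on the control-|1⟩ pair (|10⟩, |11⟩).
Z = [[1, 0], [0, -1]].
With a = amp(|10⟩) = 0.03634 and b = amp(|11⟩) = 0.009238:
new amp(|10⟩) = (1)·a = 0.03634
new amp(|11⟩) = (-1)·b = -0.009238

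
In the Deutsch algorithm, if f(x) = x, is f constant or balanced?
Balanced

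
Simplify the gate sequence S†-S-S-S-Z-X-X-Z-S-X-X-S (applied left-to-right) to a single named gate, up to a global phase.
I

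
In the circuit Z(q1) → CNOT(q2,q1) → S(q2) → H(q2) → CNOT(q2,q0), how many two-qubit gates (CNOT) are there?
2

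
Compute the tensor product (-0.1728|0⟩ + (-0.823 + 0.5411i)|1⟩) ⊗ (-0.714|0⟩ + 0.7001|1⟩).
0.1234|00⟩ - 0.121|01⟩ + (0.5876 - 0.3863i)|10⟩ + (-0.5762 + 0.3788i)|11⟩

amp(|b₁b₂…⟩) = product of the factor amplitudes for bits b₁, b₂, …; only kets whose every factor amplitude is nonzero survive.
|00⟩: (-0.1728)(-0.714) = 0.1234
|01⟩: (-0.1728)(0.7001) = -0.121
|10⟩: (-0.823 + 0.5411i)(-0.714) = (0.5876 - 0.3863i)
|11⟩: (-0.823 + 0.5411i)(0.7001) = (-0.5762 + 0.3788i)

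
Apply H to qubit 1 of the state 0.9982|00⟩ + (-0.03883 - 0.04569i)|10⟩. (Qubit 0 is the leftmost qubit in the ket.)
0.7058|00⟩ + 0.7058|01⟩ + (-0.02746 - 0.03231i)|10⟩ + (-0.02746 - 0.03231i)|11⟩

H on qubit 1 mixes each pair of kets that differ only in qubit 1: amplitudes (a, b) of (|…0…⟩, |…1…⟩) become ((a + b)/√2, (a − b)/√2). Kets absent from the input have amplitude 0.
(|00⟩, |01⟩): (a, b) = (0.9982, 0) → (0.7058, 0.7058)
(|10⟩, |11⟩): (a, b) = ((-0.03883 - 0.04569i), 0) → ((-0.02746 - 0.03231i), (-0.02746 - 0.03231i))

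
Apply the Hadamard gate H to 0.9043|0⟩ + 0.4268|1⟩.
0.9412|0⟩ + 0.3376|1⟩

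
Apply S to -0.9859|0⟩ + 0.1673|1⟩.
-0.9859|0⟩ + 0.1673i|1⟩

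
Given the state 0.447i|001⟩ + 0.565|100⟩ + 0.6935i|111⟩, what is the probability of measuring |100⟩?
0.3192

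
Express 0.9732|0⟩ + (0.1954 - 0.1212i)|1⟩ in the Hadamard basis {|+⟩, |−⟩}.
(0.8263 - 0.0857i)|+⟩ + (0.55 + 0.0857i)|−⟩

With |ψ⟩ = α|0⟩ + β|1⟩, the Hadamard-basis coefficients are ⟨+|ψ⟩ = (α + β)/√2 and ⟨−|ψ⟩ = (α − β)/√2.
Here α = 0.9732, β = (0.1954 - 0.1212i): (α + β)/√2 = (0.8263 - 0.0857i), (α − β)/√2 = (0.55 + 0.0857i).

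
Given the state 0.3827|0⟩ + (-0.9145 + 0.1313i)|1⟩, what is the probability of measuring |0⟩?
0.1465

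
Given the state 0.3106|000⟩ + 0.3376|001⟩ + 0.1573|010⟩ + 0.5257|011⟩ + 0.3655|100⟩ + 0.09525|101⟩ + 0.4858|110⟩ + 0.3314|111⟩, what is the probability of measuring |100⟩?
0.1336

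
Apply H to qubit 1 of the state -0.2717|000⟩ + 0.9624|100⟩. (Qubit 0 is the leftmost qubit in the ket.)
-0.1921|000⟩ - 0.1921|010⟩ + 0.6805|100⟩ + 0.6805|110⟩

H on qubit 1 mixes each pair of kets that differ only in qubit 1: amplitudes (a, b) of (|…0…⟩, |…1…⟩) become ((a + b)/√2, (a − b)/√2). Kets absent from the input have amplitude 0.
(|000⟩, |010⟩): (a, b) = (-0.2717, 0) → (-0.1921, -0.1921)
(|100⟩, |110⟩): (a, b) = (0.9624, 0) → (0.6805, 0.6805)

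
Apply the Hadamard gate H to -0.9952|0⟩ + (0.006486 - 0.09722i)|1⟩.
(-0.6991 - 0.06874i)|0⟩ + (-0.7083 + 0.06874i)|1⟩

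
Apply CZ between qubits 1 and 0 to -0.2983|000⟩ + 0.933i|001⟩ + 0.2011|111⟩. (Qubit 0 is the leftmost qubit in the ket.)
-0.2983|000⟩ + 0.933i|001⟩ - 0.2011|111⟩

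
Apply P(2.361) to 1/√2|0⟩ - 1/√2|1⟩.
1/√2|0⟩ + (0.5024 - 0.4976i)|1⟩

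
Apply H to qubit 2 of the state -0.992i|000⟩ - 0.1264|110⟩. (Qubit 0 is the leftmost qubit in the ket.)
-0.7014i|000⟩ - 0.7014i|001⟩ - 0.08938|110⟩ - 0.08938|111⟩

H on qubit 2 mixes each pair of kets that differ only in qubit 2: amplitudes (a, b) of (|…0…⟩, |…1…⟩) become ((a + b)/√2, (a − b)/√2). Kets absent from the input have amplitude 0.
(|000⟩, |001⟩): (a, b) = (-0.992i, 0) → (-0.7014i, -0.7014i)
(|110⟩, |111⟩): (a, b) = (-0.1264, 0) → (-0.08938, -0.08938)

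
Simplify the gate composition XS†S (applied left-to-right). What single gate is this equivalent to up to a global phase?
X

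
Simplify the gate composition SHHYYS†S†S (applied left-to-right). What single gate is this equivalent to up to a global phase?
I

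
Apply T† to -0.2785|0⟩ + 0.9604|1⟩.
-0.2785|0⟩ + (0.6791 - 0.6791i)|1⟩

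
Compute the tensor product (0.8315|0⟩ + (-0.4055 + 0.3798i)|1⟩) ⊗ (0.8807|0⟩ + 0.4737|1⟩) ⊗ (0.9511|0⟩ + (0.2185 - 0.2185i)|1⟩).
0.6965|000⟩ + (0.16 - 0.16i)|001⟩ + 0.3746|010⟩ + (0.08606 - 0.08606i)|011⟩ + (-0.3397 + 0.3181i)|100⟩ + (-0.004946 + 0.1511i)|101⟩ + (-0.1827 + 0.1711i)|110⟩ + (-0.00266 + 0.08128i)|111⟩

amp(|b₁b₂…⟩) = product of the factor amplitudes for bits b₁, b₂, …; only kets whose every factor amplitude is nonzero survive.
|000⟩: (0.8315)(0.8807)(0.9511) = 0.6965
|001⟩: (0.8315)(0.8807)(0.2185 - 0.2185i) = (0.16 - 0.16i)
|010⟩: (0.8315)(0.4737)(0.9511) = 0.3746
|011⟩: (0.8315)(0.4737)(0.2185 - 0.2185i) = (0.08606 - 0.08606i)
|100⟩: (-0.4055 + 0.3798i)(0.8807)(0.9511) = (-0.3397 + 0.3181i)
|101⟩: (-0.4055 + 0.3798i)(0.8807)(0.2185 - 0.2185i) = (-0.004946 + 0.1511i)
|110⟩: (-0.4055 + 0.3798i)(0.4737)(0.9511) = (-0.1827 + 0.1711i)
|111⟩: (-0.4055 + 0.3798i)(0.4737)(0.2185 - 0.2185i) = (-0.00266 + 0.08128i)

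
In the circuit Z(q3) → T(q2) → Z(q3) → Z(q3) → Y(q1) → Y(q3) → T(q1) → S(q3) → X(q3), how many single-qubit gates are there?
9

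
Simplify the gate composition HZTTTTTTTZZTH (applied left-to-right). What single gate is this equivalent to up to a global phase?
X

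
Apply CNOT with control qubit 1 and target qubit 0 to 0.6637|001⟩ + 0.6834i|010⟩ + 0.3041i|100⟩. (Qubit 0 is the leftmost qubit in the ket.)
0.6637|001⟩ + 0.3041i|100⟩ + 0.6834i|110⟩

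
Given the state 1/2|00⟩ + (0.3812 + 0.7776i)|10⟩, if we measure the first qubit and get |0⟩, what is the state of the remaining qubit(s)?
|0⟩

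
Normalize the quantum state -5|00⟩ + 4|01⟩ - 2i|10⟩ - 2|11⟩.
-0.7143|00⟩ + 0.5714|01⟩ - 0.2857i|10⟩ - 0.2857|11⟩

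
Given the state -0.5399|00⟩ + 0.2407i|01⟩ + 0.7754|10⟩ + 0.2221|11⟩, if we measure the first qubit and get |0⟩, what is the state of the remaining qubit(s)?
-0.9133|0⟩ + 0.4072i|1⟩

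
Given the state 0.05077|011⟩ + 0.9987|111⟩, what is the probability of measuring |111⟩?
0.9974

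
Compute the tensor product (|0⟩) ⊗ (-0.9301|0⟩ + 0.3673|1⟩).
-0.9301|00⟩ + 0.3673|01⟩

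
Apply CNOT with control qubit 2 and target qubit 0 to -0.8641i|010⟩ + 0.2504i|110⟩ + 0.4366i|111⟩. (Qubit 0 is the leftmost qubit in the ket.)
-0.8641i|010⟩ + 0.4366i|011⟩ + 0.2504i|110⟩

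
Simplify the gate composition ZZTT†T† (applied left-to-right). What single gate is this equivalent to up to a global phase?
T†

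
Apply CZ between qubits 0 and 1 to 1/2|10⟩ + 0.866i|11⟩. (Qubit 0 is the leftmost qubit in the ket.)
1/2|10⟩ - 0.866i|11⟩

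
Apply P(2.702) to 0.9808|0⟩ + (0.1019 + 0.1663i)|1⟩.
0.9808|0⟩ + (-0.163 - 0.1071i)|1⟩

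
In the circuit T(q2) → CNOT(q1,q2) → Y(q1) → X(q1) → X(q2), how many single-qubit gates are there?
4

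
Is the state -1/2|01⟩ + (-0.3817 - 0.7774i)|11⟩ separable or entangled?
Separable

Writing the state as a|00⟩ + b|01⟩ + c|10⟩ + d|11⟩, it is a product state iff ad − bc = 0.
Here (a, b, c, d) = (0, -1/2, 0, (-0.3817 - 0.7774i)): ad − bc = (0)(-0.3817 - 0.7774i) − (-1/2)(0) = 0, so the state is separable.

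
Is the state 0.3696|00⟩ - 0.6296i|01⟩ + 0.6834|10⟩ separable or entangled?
Entangled

Writing the state as a|00⟩ + b|01⟩ + c|10⟩ + d|11⟩, it is a product state iff ad − bc = 0.
Here (a, b, c, d) = (0.3696, -0.6296i, 0.6834, 0): ad − bc = (0.3696)(0) − (-0.6296i)(0.6834) = 0.4303i ≠ 0, so the state is entangled.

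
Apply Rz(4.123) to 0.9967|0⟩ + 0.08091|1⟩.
(-0.4697 - 0.8791i)|0⟩ + (-0.03813 + 0.07136i)|1⟩

Rz(4.123) = [[e^(−iθ/2), 0], [0, e^(iθ/2)]] with e^(±iθ/2) = cos(θ/2) ± i·sin(θ/2); θ = 4.123, cos(θ/2) ≈ -0.471247, sin(θ/2) ≈ 0.882001.
With a = amp(|0⟩) = 0.9967 and b = amp(|1⟩) = 0.08091:
new amp(|0⟩) = (-0.471247 - 0.882001i)·a = (-0.4697 - 0.8791i)
new amp(|1⟩) = (-0.471247 + 0.882001i)·b = (-0.03813 + 0.07136i)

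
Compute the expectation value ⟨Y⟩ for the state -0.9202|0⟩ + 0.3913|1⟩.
0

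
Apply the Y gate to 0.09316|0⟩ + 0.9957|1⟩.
-0.9957i|0⟩ + 0.09316i|1⟩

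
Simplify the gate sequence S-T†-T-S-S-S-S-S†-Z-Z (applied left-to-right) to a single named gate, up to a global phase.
I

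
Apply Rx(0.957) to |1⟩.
-0.4604i|0⟩ + 0.8877|1⟩

Rx(0.957) = [[cos(θ/2), −i·sin(θ/2)], [−i·sin(θ/2), cos(θ/2)]]; θ = 0.957, cos(θ/2) ≈ 0.887687, sin(θ/2) ≈ 0.460448.
With a = amp(|0⟩) = 0 and b = amp(|1⟩) = 1:
new amp(|0⟩) = (0.887687)·a + (-0.460448i)·b = -0.4604i
new amp(|1⟩) = (-0.460448i)·a + (0.887687)·b = 0.8877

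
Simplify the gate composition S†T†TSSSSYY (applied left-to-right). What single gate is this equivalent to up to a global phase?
S†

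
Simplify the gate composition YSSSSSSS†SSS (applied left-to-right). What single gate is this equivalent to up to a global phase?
Y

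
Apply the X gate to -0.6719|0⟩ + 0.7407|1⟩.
0.7407|0⟩ - 0.6719|1⟩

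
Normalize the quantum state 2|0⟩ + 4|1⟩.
1/√5|0⟩ + 0.8944|1⟩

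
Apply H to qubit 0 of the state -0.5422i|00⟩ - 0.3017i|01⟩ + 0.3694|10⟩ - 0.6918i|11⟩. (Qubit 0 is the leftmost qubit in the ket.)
(0.2612 - 0.3834i)|00⟩ - 0.7025i|01⟩ + (-0.2612 - 0.3834i)|10⟩ + 0.2758i|11⟩

H on qubit 0 mixes each pair of kets that differ only in qubit 0: amplitudes (a, b) of (|…0…⟩, |…1…⟩) become ((a + b)/√2, (a − b)/√2). Kets absent from the input have amplitude 0.
(|00⟩, |10⟩): (a, b) = (-0.5422i, 0.3694) → ((0.2612 - 0.3834i), (-0.2612 - 0.3834i))
(|01⟩, |11⟩): (a, b) = (-0.3017i, -0.6918i) → (-0.7025i, 0.2758i)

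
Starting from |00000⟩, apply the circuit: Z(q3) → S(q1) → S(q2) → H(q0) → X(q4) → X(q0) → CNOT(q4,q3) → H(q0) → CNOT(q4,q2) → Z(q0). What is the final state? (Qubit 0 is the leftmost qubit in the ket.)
|00111⟩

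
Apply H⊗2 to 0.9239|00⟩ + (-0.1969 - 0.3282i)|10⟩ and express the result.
(0.3635 - 0.1641i)|00⟩ + (0.3635 - 0.1641i)|01⟩ + (0.5604 + 0.1641i)|10⟩ + (0.5604 + 0.1641i)|11⟩

H⊗2 gives amp(|y⟩) = (1/2) Σ_x (−1)^(x·y) amp(|x⟩), where x·y is the number of positions in which both x and y have a 1.
|00⟩: (0.9239 + (-0.1969 - 0.3282i))/2 = (0.3635 - 0.1641i)
|01⟩: (0.9239 + (-0.1969 - 0.3282i))/2 = (0.3635 - 0.1641i)
|10⟩: (0.9239 - (-0.1969 - 0.3282i))/2 = (0.5604 + 0.1641i)
|11⟩: (0.9239 - (-0.1969 - 0.3282i))/2 = (0.5604 + 0.1641i)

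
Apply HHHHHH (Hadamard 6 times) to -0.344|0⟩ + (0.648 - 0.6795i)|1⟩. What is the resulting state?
-0.344|0⟩ + (0.648 - 0.6795i)|1⟩

H² = I, so an even number of Hadamards cancels: H^6 = I and the state is unchanged.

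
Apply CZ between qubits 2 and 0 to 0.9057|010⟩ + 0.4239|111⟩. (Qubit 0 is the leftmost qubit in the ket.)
0.9057|010⟩ - 0.4239|111⟩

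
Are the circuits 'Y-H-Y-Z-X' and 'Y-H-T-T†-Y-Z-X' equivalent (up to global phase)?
Yes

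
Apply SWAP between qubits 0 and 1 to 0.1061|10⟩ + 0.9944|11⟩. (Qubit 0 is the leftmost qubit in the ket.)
0.1061|01⟩ + 0.9944|11⟩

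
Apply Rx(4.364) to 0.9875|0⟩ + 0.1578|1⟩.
(-0.5667 - 0.1292i)|0⟩ + (-0.09055 - 0.8087i)|1⟩

Rx(4.364) = [[cos(θ/2), −i·sin(θ/2)], [−i·sin(θ/2), cos(θ/2)]]; θ = 4.364, cos(θ/2) ≈ -0.573854, sin(θ/2) ≈ 0.818958.
With a = amp(|0⟩) = 0.9875 and b = amp(|1⟩) = 0.1578:
new amp(|0⟩) = (-0.573854)·a + (-0.818958i)·b = (-0.5667 - 0.1292i)
new amp(|1⟩) = (-0.818958i)·a + (-0.573854)·b = (-0.09055 - 0.8087i)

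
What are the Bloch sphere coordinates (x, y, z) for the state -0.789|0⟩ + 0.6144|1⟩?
(-0.9695, 0, 0.245)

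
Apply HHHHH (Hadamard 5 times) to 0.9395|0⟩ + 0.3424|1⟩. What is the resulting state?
0.9064|0⟩ + 0.4222|1⟩

H² = I, so H^5 = H: a single Hadamard. With (a, b) = (0.9395, 0.3424), H gives ((a + b)/√2, (a − b)/√2) = (0.9064, 0.4222).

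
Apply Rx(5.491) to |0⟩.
-0.9226|0⟩ - 0.3858i|1⟩

Rx(5.491) = [[cos(θ/2), −i·sin(θ/2)], [−i·sin(θ/2), cos(θ/2)]]; θ = 5.491, cos(θ/2) ≈ -0.922576, sin(θ/2) ≈ 0.385816.
With a = amp(|0⟩) = 1 and b = amp(|1⟩) = 0:
new amp(|0⟩) = (-0.922576)·a + (-0.385816i)·b = -0.9226
new amp(|1⟩) = (-0.385816i)·a + (-0.922576)·b = -0.3858i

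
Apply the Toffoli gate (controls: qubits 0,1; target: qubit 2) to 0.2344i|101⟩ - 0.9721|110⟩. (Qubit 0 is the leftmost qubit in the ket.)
0.2344i|101⟩ - 0.9721|111⟩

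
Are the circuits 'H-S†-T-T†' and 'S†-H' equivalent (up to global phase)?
No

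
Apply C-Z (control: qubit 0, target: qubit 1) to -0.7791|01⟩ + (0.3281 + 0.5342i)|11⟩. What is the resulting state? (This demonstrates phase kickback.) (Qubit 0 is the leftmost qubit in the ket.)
-0.7791|01⟩ + (-0.3281 - 0.5342i)|11⟩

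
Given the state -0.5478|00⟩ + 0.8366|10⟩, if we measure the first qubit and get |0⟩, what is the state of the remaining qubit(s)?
-|0⟩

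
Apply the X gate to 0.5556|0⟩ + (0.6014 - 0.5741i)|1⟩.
(0.6014 - 0.5741i)|0⟩ + 0.5556|1⟩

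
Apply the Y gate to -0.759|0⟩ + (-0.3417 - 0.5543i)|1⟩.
(-0.5543 + 0.3417i)|0⟩ - 0.759i|1⟩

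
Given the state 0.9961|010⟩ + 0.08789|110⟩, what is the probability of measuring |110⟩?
0.007725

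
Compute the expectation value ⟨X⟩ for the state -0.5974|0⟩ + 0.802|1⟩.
-0.9582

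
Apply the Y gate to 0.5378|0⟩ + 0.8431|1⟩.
-0.8431i|0⟩ + 0.5378i|1⟩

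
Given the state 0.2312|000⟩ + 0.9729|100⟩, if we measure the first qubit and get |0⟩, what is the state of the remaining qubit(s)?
|00⟩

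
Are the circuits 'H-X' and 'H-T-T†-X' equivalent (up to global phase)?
Yes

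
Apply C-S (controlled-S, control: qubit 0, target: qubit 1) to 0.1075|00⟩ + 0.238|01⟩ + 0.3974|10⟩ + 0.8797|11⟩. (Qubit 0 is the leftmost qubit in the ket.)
0.1075|00⟩ + 0.238|01⟩ + 0.3974|10⟩ + 0.8797i|11⟩

C-S leaves the control-|0⟩ kets |00⟩, |01⟩ unchanged and applies S to qubit 1 on the control-|1⟩ pair (|10⟩, |11⟩).
S = [[1, 0], [0, i]].
With a = amp(|10⟩) = 0.3974 and b = amp(|11⟩) = 0.8797:
new amp(|10⟩) = (1)·a = 0.3974
new amp(|11⟩) = (i)·b = 0.8797i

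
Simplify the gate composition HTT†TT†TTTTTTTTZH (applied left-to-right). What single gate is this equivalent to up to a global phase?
X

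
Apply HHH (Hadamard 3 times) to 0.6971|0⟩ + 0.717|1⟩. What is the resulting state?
0.9999|0⟩ - 0.01407|1⟩

H² = I, so H^3 = H: a single Hadamard. With (a, b) = (0.6971, 0.717), H gives ((a + b)/√2, (a − b)/√2) = (0.9999, -0.01407).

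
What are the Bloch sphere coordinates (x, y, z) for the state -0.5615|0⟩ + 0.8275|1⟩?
(-0.9293, 0, -0.3695)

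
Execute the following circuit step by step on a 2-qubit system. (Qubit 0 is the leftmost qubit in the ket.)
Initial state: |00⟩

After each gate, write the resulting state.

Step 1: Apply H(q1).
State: 1/√2|00⟩ + 1/√2|01⟩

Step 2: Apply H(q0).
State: 1/2|00⟩ + 1/2|01⟩ + 1/2|10⟩ + 1/2|11⟩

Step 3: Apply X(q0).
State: 1/2|00⟩ + 1/2|01⟩ + 1/2|10⟩ + 1/2|11⟩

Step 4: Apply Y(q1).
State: -(1/2)i|00⟩ + (1/2)i|01⟩ - (1/2)i|10⟩ + (1/2)i|11⟩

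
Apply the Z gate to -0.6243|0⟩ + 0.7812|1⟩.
-0.6243|0⟩ - 0.7812|1⟩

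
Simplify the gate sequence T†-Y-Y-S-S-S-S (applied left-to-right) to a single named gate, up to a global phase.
T†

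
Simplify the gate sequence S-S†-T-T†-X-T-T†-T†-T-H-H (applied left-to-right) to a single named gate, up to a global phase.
X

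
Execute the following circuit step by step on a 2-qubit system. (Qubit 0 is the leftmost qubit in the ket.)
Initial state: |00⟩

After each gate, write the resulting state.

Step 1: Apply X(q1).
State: |01⟩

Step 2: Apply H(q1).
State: 1/√2|00⟩ - 1/√2|01⟩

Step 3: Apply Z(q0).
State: 1/√2|00⟩ - 1/√2|01⟩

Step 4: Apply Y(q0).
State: (1/√2)i|10⟩ - (1/√2)i|11⟩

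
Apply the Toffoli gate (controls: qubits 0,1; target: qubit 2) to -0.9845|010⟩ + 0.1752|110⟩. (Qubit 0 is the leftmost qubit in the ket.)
-0.9845|010⟩ + 0.1752|111⟩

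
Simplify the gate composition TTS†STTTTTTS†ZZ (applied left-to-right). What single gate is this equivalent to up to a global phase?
S†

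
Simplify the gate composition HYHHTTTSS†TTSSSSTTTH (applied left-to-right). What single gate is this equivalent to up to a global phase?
Y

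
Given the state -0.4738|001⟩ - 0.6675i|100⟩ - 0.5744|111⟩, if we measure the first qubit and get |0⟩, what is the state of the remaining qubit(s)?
-|01⟩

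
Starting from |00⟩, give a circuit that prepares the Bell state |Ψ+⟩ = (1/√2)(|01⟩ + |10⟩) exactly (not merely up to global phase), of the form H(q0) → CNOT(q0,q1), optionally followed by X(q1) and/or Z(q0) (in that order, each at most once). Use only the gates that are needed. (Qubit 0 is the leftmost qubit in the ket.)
H(q0) → CNOT(q0,q1) → X(q1)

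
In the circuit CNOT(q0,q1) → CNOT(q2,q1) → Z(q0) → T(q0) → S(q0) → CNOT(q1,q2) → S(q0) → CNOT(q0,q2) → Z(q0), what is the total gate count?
9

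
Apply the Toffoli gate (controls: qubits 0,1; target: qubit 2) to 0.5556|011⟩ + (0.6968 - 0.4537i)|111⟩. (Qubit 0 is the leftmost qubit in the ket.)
0.5556|011⟩ + (0.6968 - 0.4537i)|110⟩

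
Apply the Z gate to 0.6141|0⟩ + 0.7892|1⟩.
0.6141|0⟩ - 0.7892|1⟩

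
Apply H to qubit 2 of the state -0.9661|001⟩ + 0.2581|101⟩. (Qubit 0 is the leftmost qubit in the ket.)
-0.6831|000⟩ + 0.6831|001⟩ + 0.1825|100⟩ - 0.1825|101⟩

H on qubit 2 mixes each pair of kets that differ only in qubit 2: amplitudes (a, b) of (|…0…⟩, |…1…⟩) become ((a + b)/√2, (a − b)/√2). Kets absent from the input have amplitude 0.
(|000⟩, |001⟩): (a, b) = (0, -0.9661) → (-0.6831, 0.6831)
(|100⟩, |101⟩): (a, b) = (0, 0.2581) → (0.1825, -0.1825)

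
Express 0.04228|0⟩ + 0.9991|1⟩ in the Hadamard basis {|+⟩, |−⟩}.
0.7364|+⟩ - 0.6766|−⟩

With |ψ⟩ = α|0⟩ + β|1⟩, the Hadamard-basis coefficients are ⟨+|ψ⟩ = (α + β)/√2 and ⟨−|ψ⟩ = (α − β)/√2.
Here α = 0.04228, β = 0.9991: (α + β)/√2 = 0.7364, (α − β)/√2 = -0.6766.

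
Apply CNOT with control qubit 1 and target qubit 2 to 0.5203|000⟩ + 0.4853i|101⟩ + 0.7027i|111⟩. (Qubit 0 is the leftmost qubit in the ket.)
0.5203|000⟩ + 0.4853i|101⟩ + 0.7027i|110⟩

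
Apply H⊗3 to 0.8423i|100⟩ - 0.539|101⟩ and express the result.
(-0.1906 + 0.2978i)|000⟩ + (0.1906 + 0.2978i)|001⟩ + (-0.1906 + 0.2978i)|010⟩ + (0.1906 + 0.2978i)|011⟩ + (0.1906 - 0.2978i)|100⟩ + (-0.1906 - 0.2978i)|101⟩ + (0.1906 - 0.2978i)|110⟩ + (-0.1906 - 0.2978i)|111⟩

H⊗3 gives amp(|y⟩) = (1/2√2) Σ_x (−1)^(x·y) amp(|x⟩), where x·y is the number of positions in which both x and y have a 1.
|000⟩: (0.8423i - 0.539)/(2√2) = (-0.1906 + 0.2978i)
|001⟩: (0.8423i + 0.539)/(2√2) = (0.1906 + 0.2978i)
|010⟩: (0.8423i - 0.539)/(2√2) = (-0.1906 + 0.2978i)
|011⟩: (0.8423i + 0.539)/(2√2) = (0.1906 + 0.2978i)
|100⟩: (-0.8423i + 0.539)/(2√2) = (0.1906 - 0.2978i)
|101⟩: (-0.8423i - 0.539)/(2√2) = (-0.1906 - 0.2978i)
|110⟩: (-0.8423i + 0.539)/(2√2) = (0.1906 - 0.2978i)
|111⟩: (-0.8423i - 0.539)/(2√2) = (-0.1906 - 0.2978i)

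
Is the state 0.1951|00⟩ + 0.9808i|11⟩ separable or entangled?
Entangled

Writing the state as a|00⟩ + b|01⟩ + c|10⟩ + d|11⟩, it is a product state iff ad − bc = 0.
Here (a, b, c, d) = (0.1951, 0, 0, 0.9808i): ad − bc = (0.1951)(0.9808i) − (0)(0) = 0.1914i ≠ 0, so the state is entangled.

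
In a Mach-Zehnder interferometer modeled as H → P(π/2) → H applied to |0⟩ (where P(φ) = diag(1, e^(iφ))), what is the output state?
(1/2 + (1/2)i)|0⟩ + (1/2 - (1/2)i)|1⟩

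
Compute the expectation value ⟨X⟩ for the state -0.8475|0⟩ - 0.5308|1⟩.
0.8997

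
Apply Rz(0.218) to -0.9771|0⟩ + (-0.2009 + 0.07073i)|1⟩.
(-0.9713 + 0.1063i)|0⟩ + (-0.2074 + 0.04846i)|1⟩

Rz(0.218) = [[e^(−iθ/2), 0], [0, e^(iθ/2)]] with e^(±iθ/2) = cos(θ/2) ± i·sin(θ/2); θ = 0.218, cos(θ/2) ≈ 0.994065, sin(θ/2) ≈ 0.108784.
With a = amp(|0⟩) = -0.9771 and b = amp(|1⟩) = (-0.2009 + 0.07073i):
new amp(|0⟩) = (0.994065 - 0.108784i)·a = (-0.9713 + 0.1063i)
new amp(|1⟩) = (0.994065 + 0.108784i)·b = (-0.2074 + 0.04846i)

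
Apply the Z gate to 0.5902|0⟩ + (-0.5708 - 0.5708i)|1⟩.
0.5902|0⟩ + (0.5708 + 0.5708i)|1⟩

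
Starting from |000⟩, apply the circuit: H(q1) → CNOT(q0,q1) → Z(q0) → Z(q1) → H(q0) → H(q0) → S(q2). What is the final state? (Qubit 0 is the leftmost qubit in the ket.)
1/√2|000⟩ - 1/√2|010⟩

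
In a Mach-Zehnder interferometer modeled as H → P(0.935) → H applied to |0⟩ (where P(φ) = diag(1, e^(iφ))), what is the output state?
(0.7969 + 0.4023i)|0⟩ + (0.2031 - 0.4023i)|1⟩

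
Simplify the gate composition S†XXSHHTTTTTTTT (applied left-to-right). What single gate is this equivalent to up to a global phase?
I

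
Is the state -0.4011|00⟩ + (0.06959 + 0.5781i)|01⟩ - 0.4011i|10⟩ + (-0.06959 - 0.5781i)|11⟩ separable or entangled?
Entangled

Writing the state as a|00⟩ + b|01⟩ + c|10⟩ + d|11⟩, it is a product state iff ad − bc = 0.
Here (a, b, c, d) = (-0.4011, (0.06959 + 0.5781i), -0.4011i, (-0.06959 - 0.5781i)): ad − bc = (-0.4011)(-0.06959 - 0.5781i) − (0.06959 + 0.5781i)(-0.4011i) = (-0.204 + 0.2598i) ≠ 0, so the state is entangled.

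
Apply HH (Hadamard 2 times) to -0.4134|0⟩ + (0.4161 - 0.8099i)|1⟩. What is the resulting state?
-0.4134|0⟩ + (0.4161 - 0.8099i)|1⟩

H² = I, so an even number of Hadamards cancels: H^2 = I and the state is unchanged.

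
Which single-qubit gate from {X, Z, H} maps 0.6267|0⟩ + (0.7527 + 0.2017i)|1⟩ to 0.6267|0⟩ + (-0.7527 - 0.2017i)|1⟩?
Z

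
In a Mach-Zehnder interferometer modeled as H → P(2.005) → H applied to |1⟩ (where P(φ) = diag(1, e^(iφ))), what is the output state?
(0.7103 - 0.4536i)|0⟩ + (0.2897 + 0.4536i)|1⟩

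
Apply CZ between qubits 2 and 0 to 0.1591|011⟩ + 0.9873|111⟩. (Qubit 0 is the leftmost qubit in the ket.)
0.1591|011⟩ - 0.9873|111⟩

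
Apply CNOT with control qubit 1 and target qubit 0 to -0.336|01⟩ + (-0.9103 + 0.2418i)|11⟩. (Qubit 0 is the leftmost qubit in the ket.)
(-0.9103 + 0.2418i)|01⟩ - 0.336|11⟩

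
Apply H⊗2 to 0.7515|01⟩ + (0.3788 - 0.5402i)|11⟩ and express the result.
(0.5652 - 0.2701i)|00⟩ + (-0.5652 + 0.2701i)|01⟩ + (0.1864 + 0.2701i)|10⟩ + (-0.1864 - 0.2701i)|11⟩

H⊗2 gives amp(|y⟩) = (1/2) Σ_x (−1)^(x·y) amp(|x⟩), where x·y is the number of positions in which both x and y have a 1.
|00⟩: (0.7515 + (0.3788 - 0.5402i))/2 = (0.5652 - 0.2701i)
|01⟩: (-0.7515 - (0.3788 - 0.5402i))/2 = (-0.5652 + 0.2701i)
|10⟩: (0.7515 - (0.3788 - 0.5402i))/2 = (0.1864 + 0.2701i)
|11⟩: (-0.7515 + (0.3788 - 0.5402i))/2 = (-0.1864 - 0.2701i)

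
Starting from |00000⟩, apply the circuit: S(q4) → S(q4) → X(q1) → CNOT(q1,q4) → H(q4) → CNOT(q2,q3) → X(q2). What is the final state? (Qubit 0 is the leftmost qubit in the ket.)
1/√2|01100⟩ - 1/√2|01101⟩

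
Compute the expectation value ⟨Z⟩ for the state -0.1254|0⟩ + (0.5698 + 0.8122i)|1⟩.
-0.9686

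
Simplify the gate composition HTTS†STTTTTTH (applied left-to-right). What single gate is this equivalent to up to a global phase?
I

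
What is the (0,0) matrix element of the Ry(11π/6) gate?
-0.9659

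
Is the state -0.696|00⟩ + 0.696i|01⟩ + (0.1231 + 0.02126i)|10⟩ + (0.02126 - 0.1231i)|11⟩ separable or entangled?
Separable

Writing the state as a|00⟩ + b|01⟩ + c|10⟩ + d|11⟩, it is a product state iff ad − bc = 0.
Here (a, b, c, d) = (-0.696, 0.696i, (0.1231 + 0.02126i), (0.02126 - 0.1231i)): ad − bc = (-0.696)(0.02126 - 0.1231i) − (0.696i)(0.1231 + 0.02126i) = 0, so the state is separable.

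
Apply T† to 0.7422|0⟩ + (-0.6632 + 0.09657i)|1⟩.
0.7422|0⟩ + (-0.4007 + 0.5372i)|1⟩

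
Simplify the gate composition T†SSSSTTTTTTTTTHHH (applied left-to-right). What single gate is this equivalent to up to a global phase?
H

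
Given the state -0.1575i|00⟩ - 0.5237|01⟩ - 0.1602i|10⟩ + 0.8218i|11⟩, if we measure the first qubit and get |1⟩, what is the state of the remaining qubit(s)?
-0.1913i|0⟩ + 0.9815i|1⟩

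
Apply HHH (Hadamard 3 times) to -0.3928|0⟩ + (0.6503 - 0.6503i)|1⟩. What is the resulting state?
(0.1821 - 0.4598i)|0⟩ + (-0.7376 + 0.4598i)|1⟩

H² = I, so H^3 = H: a single Hadamard. With (a, b) = (-0.3928, (0.6503 - 0.6503i)), H gives ((a + b)/√2, (a − b)/√2) = ((0.1821 - 0.4598i), (-0.7376 + 0.4598i)).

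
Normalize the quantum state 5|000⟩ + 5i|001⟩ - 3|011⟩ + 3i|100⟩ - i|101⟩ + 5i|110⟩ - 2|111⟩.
0.5051|000⟩ + 0.5051i|001⟩ - 0.303|011⟩ + 0.303i|100⟩ - 0.101i|101⟩ + 0.5051i|110⟩ - 0.202|111⟩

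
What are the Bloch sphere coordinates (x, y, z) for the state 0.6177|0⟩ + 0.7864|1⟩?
(0.9715, 0, -0.2369)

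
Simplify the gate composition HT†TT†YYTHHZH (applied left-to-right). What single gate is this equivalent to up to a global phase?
X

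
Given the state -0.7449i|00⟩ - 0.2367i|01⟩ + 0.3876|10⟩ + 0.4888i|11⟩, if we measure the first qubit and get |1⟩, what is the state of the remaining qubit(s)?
0.6213|0⟩ + 0.7836i|1⟩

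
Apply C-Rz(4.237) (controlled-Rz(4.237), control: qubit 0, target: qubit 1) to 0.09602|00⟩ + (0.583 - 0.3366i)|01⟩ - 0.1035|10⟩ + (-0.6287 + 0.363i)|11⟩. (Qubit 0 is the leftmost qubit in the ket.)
0.09602|00⟩ + (0.583 - 0.3366i)|01⟩ + (0.0539 + 0.08836i)|10⟩ + (0.01748 - 0.7258i)|11⟩

C-Rz(4.237) leaves the control-|0⟩ kets |00⟩, |01⟩ unchanged and applies Rz(4.237) to qubit 1 on the control-|1⟩ pair (|10⟩, |11⟩).
Rz(4.237) = [[e^(−iθ/2), 0], [0, e^(iθ/2)]] with e^(±iθ/2) = cos(θ/2) ± i·sin(θ/2); θ = 4.237, cos(θ/2) ≈ -0.520728, sin(θ/2) ≈ 0.853723.
With a = amp(|10⟩) = -0.1035 and b = amp(|11⟩) = (-0.6287 + 0.363i):
new amp(|10⟩) = (-0.520728 - 0.853723i)·a = (0.0539 + 0.08836i)
new amp(|11⟩) = (-0.520728 + 0.853723i)·b = (0.01748 - 0.7258i)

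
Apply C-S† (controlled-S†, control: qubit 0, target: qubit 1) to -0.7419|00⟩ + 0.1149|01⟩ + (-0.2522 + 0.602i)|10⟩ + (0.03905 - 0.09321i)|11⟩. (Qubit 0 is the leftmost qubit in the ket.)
-0.7419|00⟩ + 0.1149|01⟩ + (-0.2522 + 0.602i)|10⟩ + (-0.09321 - 0.03905i)|11⟩

C-S† leaves the control-|0⟩ kets |00⟩, |01⟩ unchanged and applies S† to qubit 1 on the control-|1⟩ pair (|10⟩, |11⟩).
S† = [[1, 0], [0, -i]].
With a = amp(|10⟩) = (-0.2522 + 0.602i) and b = amp(|11⟩) = (0.03905 - 0.09321i):
new amp(|10⟩) = (1)·a = (-0.2522 + 0.602i)
new amp(|11⟩) = (-i)·b = (-0.09321 - 0.03905i)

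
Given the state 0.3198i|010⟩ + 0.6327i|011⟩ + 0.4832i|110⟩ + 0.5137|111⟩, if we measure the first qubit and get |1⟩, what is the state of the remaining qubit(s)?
0.6852i|10⟩ + 0.7284|11⟩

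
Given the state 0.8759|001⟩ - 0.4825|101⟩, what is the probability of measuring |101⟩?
0.2328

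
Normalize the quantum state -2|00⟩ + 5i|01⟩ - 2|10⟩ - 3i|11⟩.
-0.3086|00⟩ + 0.7715i|01⟩ - 0.3086|10⟩ - 0.4629i|11⟩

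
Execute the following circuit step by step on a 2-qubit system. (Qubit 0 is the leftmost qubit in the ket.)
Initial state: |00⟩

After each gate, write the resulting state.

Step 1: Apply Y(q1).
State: i|01⟩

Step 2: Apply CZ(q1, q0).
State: i|01⟩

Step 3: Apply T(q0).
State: i|01⟩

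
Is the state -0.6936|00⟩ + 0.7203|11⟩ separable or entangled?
Entangled

Writing the state as a|00⟩ + b|01⟩ + c|10⟩ + d|11⟩, it is a product state iff ad − bc = 0.
Here (a, b, c, d) = (-0.6936, 0, 0, 0.7203): ad − bc = (-0.6936)(0.7203) − (0)(0) = -0.4996 ≠ 0, so the state is entangled.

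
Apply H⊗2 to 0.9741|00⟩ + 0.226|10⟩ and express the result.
0.6001|00⟩ + 0.6001|01⟩ + 0.3741|10⟩ + 0.3741|11⟩

H⊗2 gives amp(|y⟩) = (1/2) Σ_x (−1)^(x·y) amp(|x⟩), where x·y is the number of positions in which both x and y have a 1.
|00⟩: (0.9741 + 0.226)/2 = 0.6001
|01⟩: (0.9741 + 0.226)/2 = 0.6001
|10⟩: (0.9741 - 0.226)/2 = 0.3741
|11⟩: (0.9741 - 0.226)/2 = 0.3741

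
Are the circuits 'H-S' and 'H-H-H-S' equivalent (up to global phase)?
Yes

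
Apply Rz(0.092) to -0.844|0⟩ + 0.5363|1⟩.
(-0.8431 + 0.03881i)|0⟩ + (0.5357 + 0.02466i)|1⟩

Rz(0.092) = [[e^(−iθ/2), 0], [0, e^(iθ/2)]] with e^(±iθ/2) = cos(θ/2) ± i·sin(θ/2); θ = 0.092, cos(θ/2) ≈ 0.998942, sin(θ/2) ≈ 0.0459838.
With a = amp(|0⟩) = -0.844 and b = amp(|1⟩) = 0.5363:
new amp(|0⟩) = (0.998942 - 0.0459838i)·a = (-0.8431 + 0.03881i)
new amp(|1⟩) = (0.998942 + 0.0459838i)·b = (0.5357 + 0.02466i)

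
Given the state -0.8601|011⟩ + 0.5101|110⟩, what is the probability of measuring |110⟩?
0.2602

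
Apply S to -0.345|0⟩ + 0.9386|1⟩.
-0.345|0⟩ + 0.9386i|1⟩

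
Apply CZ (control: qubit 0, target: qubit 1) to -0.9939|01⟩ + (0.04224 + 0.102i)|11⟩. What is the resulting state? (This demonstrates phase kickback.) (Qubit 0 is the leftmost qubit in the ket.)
-0.9939|01⟩ + (-0.04224 - 0.102i)|11⟩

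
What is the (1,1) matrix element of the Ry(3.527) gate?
-0.1915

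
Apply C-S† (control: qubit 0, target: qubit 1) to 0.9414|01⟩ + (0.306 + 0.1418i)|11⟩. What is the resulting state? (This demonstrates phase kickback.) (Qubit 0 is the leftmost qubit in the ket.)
0.9414|01⟩ + (0.1418 - 0.306i)|11⟩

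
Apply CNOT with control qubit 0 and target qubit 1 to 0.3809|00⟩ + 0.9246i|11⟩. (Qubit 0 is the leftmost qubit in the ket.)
0.3809|00⟩ + 0.9246i|10⟩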